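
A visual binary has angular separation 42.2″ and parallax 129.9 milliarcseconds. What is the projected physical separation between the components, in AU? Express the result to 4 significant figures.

d = 1/p = 1/0.1299″ = 7.6982 pc.
At distance d (pc), an angle of θ arcsec spans θ·d AU: s = 42.2 × 7.6982 = 324.86 AU.

324.9 AU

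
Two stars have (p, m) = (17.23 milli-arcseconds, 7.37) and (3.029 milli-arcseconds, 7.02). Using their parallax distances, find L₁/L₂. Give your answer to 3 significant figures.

d₁ = 1/p₁ = 1/0.01723″ = 58.038 pc; d₂ = 1/p₂ = 1/0.003029″ = 330.14 pc.
M₁ = m₁ − 5 log₁₀ d₁ + 5 = 7.37 − 8.8186 + 5 = 3.5514.
M₂ = 7.02 − 12.5935 + 5 = -0.5735.
L₁/L₂ = 10^(0.4(M₂ − M₁)) = 10^(0.4 × (-4.1249)) = 10^(-1.64996) = 0.022389.

L₁/L₂ = 0.0224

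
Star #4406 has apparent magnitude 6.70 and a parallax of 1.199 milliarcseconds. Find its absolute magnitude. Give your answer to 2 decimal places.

d = 1/p = 1/0.001199″ = 834.03 pc.
m − M = 5 log₁₀(834.03) − 5 = 14.6059 − 5 = 9.6059.
M = m − (m − M) = 6.70 − 9.6059 = -2.91.

M = -2.91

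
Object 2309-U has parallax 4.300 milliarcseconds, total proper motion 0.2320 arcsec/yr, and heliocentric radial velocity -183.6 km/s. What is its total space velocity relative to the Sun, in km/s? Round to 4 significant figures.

d = 1/p = 1/0.004300″ = 232.56 pc.
v_t = 4.740 μ d = 4.740 × 0.2320 × 232.56 = 255.74 km/s.
v = √(v_r² + v_t²) = √((-183.6)² + 255.74²) = √99111.9 = 314.82 km/s.

314.8 km/s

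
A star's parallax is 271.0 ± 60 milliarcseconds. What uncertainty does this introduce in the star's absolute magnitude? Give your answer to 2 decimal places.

σ_M = 0.48 mag

M = m − 5 log₁₀ d + 5 = m + 5 log₁₀ p + 5, so ∂M/∂p = 5/(p ln 10).
σ_M = (5/ln 10) · (σ_p/p) = 2.1715 × 60/271.0 = 2.1715 × 0.2214 = 0.48077.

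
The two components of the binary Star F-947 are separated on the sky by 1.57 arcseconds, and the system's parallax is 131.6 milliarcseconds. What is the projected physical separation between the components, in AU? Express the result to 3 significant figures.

d = 1/p = 1/0.1316″ = 7.5988 pc.
At distance d (pc), an angle of θ arcsec spans θ·d AU: s = 1.57 × 7.5988 = 11.93 AU.

11.9 AU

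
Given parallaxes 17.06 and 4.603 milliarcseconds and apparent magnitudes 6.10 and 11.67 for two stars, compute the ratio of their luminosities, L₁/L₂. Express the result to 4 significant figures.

L₁/L₂ = 12.31

d₁ = 1/p₁ = 1/0.01706″ = 58.617 pc; d₂ = 1/p₂ = 1/0.004603″ = 217.25 pc.
M₁ = m₁ − 5 log₁₀ d₁ + 5 = 6.10 − 8.8401 + 5 = 2.2599.
M₂ = 11.67 − 11.6848 + 5 = 4.9852.
L₁/L₂ = 10^(0.4(M₂ − M₁)) = 10^(0.4 × 2.7253) = 10^1.09012 = 12.306.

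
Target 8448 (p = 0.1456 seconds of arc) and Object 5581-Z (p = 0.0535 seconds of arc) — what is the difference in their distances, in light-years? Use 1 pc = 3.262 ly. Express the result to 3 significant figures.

38.6 ly

d_A = 1/0.1456″ = 6.8681 pc; d_B = 1/0.05350″ = 18.692 pc.
|d_B − d_A| = |18.692 − 6.8681| = 11.824 pc = 11.824 × 3.262 ly = 38.57 ly.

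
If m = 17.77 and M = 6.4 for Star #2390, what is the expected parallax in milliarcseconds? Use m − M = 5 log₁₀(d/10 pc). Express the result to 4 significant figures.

0.5321 mas

m − M = 17.77 − 6.4 = 11.37.
d = 10^((m−M)/5 + 1) = 10^3.274 = 1879.3 pc.
p = 1/d = 1/1879.3 = 0.00053211 arcsec = 0.53211 mas.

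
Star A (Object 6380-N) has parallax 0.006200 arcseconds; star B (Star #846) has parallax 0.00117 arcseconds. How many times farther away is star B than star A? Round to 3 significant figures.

Since d = 1/p, d_B/d_A = p_A/p_B.
= 0.006200 / 0.00117 = 5.2991.

5.30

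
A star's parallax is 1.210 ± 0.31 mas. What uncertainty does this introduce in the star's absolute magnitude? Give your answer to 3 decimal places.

M = m − 5 log₁₀ d + 5 = m + 5 log₁₀ p + 5, so ∂M/∂p = 5/(p ln 10).
σ_M = (5/ln 10) · (σ_p/p) = 2.1715 × 0.31/1.210 = 2.1715 × 0.2562 = 0.55634.

σ_M = 0.556 mag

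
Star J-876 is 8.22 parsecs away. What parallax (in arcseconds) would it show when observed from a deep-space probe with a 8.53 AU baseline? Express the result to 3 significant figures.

1.04 arcsec

p (arcsec) = B (AU) / d (pc).
p = 8.53 / 8.22 = 1.0377 arcsec.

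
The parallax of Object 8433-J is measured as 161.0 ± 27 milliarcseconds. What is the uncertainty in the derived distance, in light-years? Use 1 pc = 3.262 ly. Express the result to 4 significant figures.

d = 1/p, so σ_d = σ_p / p².
σ_d = 0.0270 / (0.1610)² = 0.0270 / 0.025921 = 1.0416 pc = 1.0416 × 3.262 ly = 3.3977 ly.

3.398 ly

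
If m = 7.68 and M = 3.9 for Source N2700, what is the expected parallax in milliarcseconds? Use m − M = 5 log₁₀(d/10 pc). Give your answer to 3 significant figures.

17.5 mas

m − M = 7.68 − 3.9 = 3.78.
d = 10^((m−M)/5 + 1) = 10^1.756 = 57.016 pc.
p = 1/d = 1/57.016 = 0.017539 arcsec = 17.539 mas.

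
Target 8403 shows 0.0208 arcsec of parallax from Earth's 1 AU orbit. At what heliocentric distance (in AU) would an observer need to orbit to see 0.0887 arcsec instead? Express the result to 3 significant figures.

Parallax scales linearly with baseline: p ∝ B, so B = p_target / p_Earth × 1 AU.
B = 0.0887 / 0.0208 = 4.2644 AU.

4.26 AU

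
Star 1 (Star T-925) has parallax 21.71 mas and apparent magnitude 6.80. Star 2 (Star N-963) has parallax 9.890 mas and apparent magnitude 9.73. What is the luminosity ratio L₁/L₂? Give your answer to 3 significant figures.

L₁/L₂ = 3.08

d₁ = 1/p₁ = 1/0.02171″ = 46.062 pc; d₂ = 1/p₂ = 1/0.009890″ = 101.11 pc.
M₁ = m₁ − 5 log₁₀ d₁ + 5 = 6.80 − 8.3167 + 5 = 3.4833.
M₂ = 9.73 − 10.0240 + 5 = 4.7060.
L₁/L₂ = 10^(0.4(M₂ − M₁)) = 10^(0.4 × 1.2227) = 10^0.48908 = 3.0838.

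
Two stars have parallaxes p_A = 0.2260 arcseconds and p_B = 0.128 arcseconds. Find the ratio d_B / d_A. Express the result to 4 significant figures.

1.766

Since d = 1/p, d_B/d_A = p_A/p_B.
= 0.2260 / 0.128 = 1.7656.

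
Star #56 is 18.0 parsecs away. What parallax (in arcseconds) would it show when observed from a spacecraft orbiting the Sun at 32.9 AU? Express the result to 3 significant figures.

p (arcsec) = B (AU) / d (pc).
p = 32.9 / 18.0 = 1.8278 arcsec.

1.83 arcsec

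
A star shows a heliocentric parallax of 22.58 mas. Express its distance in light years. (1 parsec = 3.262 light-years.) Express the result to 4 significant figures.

p = 22.58 mas = 0.02258 arcsec.
d = 1/p = 1/0.02258 = 44.287 pc.
In light-years: 44.287 × 3.262 = 144.46 ly.

144.5 light years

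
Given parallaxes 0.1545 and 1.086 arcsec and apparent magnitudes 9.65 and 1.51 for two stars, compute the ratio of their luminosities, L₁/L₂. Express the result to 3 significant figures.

d₁ = 1/p₁ = 1/0.1545″ = 6.4725 pc; d₂ = 1/p₂ = 1/1.086″ = 0.92081 pc.
M₁ = m₁ − 5 log₁₀ d₁ + 5 = 9.65 − 4.0554 + 5 = 10.5946.
M₂ = 1.51 − (-0.1791) + 5 = 6.6891.
L₁/L₂ = 10^(0.4(M₂ − M₁)) = 10^(0.4 × (-3.9055)) = 10^(-1.56220) = 0.027403.

L₁/L₂ = 0.0274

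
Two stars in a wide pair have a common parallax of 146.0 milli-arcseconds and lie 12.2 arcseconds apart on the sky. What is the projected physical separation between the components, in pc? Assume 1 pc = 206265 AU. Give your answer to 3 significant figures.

0.000405 pc

d = 1/p = 1/0.1460″ = 6.8493 pc.
At distance d (pc), an angle of θ arcsec spans θ·d AU: s = 12.2 × 6.8493 = 83.561 AU.
= 83.561 / 206265 = 0.00040511 pc.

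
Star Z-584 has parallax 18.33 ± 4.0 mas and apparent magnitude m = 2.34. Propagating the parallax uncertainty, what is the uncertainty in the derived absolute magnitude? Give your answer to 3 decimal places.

M = m − 5 log₁₀ d + 5 = m + 5 log₁₀ p + 5, so ∂M/∂p = 5/(p ln 10).
σ_M = (5/ln 10) · (σ_p/p) = 2.1715 × 4.0/18.33 = 2.1715 × 0.21822 = 0.47386.

σ_M = 0.474 mag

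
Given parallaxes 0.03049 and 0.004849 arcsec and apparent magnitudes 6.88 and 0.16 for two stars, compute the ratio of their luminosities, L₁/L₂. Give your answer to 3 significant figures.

d₁ = 1/p₁ = 1/0.03049″ = 32.798 pc; d₂ = 1/p₂ = 1/0.004849″ = 206.23 pc.
M₁ = m₁ − 5 log₁₀ d₁ + 5 = 6.88 − 7.5792 + 5 = 4.3008.
M₂ = 0.16 − 11.5718 + 5 = -6.4118.
L₁/L₂ = 10^(0.4(M₂ − M₁)) = 10^(0.4 × (-10.7126)) = 10^(-4.28504) = 0.000051875.

L₁/L₂ = 5.19 × 10^-5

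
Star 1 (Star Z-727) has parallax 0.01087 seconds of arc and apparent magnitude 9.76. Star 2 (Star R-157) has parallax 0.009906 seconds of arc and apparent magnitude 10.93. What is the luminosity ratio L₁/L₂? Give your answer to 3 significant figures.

d₁ = 1/p₁ = 1/0.01087″ = 91.996 pc; d₂ = 1/p₂ = 1/0.009906″ = 100.95 pc.
M₁ = m₁ − 5 log₁₀ d₁ + 5 = 9.76 − 9.8188 + 5 = 4.9412.
M₂ = 10.93 − 10.0205 + 5 = 5.9095.
L₁/L₂ = 10^(0.4(M₂ − M₁)) = 10^(0.4 × 0.9683) = 10^0.38732 = 2.4396.

L₁/L₂ = 2.44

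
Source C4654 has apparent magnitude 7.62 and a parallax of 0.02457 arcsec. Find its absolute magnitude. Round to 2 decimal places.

d = 1/p = 1/0.02457″ = 40.7 pc.
m − M = 5 log₁₀(40.7) − 5 = 8.0480 − 5 = 3.0480.
M = m − (m − M) = 7.62 − 3.0480 = 4.57.

M = 4.57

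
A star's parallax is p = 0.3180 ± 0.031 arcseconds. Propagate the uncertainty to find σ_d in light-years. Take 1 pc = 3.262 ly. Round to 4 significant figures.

d = 1/p, so σ_d = σ_p / p².
σ_d = 0.0310 / (0.3180)² = 0.0310 / 0.10112 = 0.30657 pc = 0.30657 × 3.262 ly = 1 ly.

1.000 ly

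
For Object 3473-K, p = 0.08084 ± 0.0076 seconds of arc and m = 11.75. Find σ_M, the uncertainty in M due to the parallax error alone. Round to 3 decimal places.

σ_M = 0.204 mag

M = m − 5 log₁₀ d + 5 = m + 5 log₁₀ p + 5, so ∂M/∂p = 5/(p ln 10).
σ_M = (5/ln 10) · (σ_p/p) = 2.1715 × 0.0076/0.08084 = 2.1715 × 0.094013 = 0.20415.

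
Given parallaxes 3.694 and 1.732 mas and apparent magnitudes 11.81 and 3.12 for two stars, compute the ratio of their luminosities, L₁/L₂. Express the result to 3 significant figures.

d₁ = 1/p₁ = 1/0.003694″ = 270.71 pc; d₂ = 1/p₂ = 1/0.001732″ = 577.37 pc.
M₁ = m₁ − 5 log₁₀ d₁ + 5 = 11.81 − 12.1625 + 5 = 4.6475.
M₂ = 3.12 − 13.8073 + 5 = -5.6873.
L₁/L₂ = 10^(0.4(M₂ − M₁)) = 10^(0.4 × (-10.3348)) = 10^(-4.13392) = 0.000073465.

L₁/L₂ = 7.35 × 10^-5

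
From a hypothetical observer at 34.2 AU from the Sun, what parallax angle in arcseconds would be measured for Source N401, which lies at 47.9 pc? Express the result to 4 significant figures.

p (arcsec) = B (AU) / d (pc).
p = 34.2 / 47.9 = 0.71399 arcsec.

0.7140 arcsec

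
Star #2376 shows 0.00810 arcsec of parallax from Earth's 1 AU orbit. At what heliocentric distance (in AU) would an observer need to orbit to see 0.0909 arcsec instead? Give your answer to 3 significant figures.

Parallax scales linearly with baseline: p ∝ B, so B = p_target / p_Earth × 1 AU.
B = 0.0909 / 0.00810 = 11.222 AU.

11.2 AU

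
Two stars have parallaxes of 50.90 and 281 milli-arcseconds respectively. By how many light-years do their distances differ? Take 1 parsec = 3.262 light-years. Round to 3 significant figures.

d_A = 1/0.05090″ = 19.646 pc; d_B = 1/0.2810″ = 3.5587 pc.
|d_B − d_A| = |3.5587 − 19.646| = 16.087 pc = 16.087 × 3.262 ly = 52.476 ly.

52.5 ly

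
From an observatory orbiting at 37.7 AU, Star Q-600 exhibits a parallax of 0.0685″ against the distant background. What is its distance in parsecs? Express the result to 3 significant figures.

With baseline B (in AU) and parallax p (in arcsec), d = B/p parsecs.
d = 37.7 / 0.0685 = 550.36 pc.

550 pc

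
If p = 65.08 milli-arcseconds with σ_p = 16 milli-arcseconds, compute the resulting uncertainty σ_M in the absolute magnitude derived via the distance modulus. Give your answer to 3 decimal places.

M = m − 5 log₁₀ d + 5 = m + 5 log₁₀ p + 5, so ∂M/∂p = 5/(p ln 10).
σ_M = (5/ln 10) · (σ_p/p) = 2.1715 × 16/65.08 = 2.1715 × 0.24585 = 0.53386.

σ_M = 0.534 mag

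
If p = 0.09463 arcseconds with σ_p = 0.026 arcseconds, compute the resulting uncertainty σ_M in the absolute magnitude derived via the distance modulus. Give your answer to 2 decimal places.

σ_M = 0.60 mag

M = m − 5 log₁₀ d + 5 = m + 5 log₁₀ p + 5, so ∂M/∂p = 5/(p ln 10).
σ_M = (5/ln 10) · (σ_p/p) = 2.1715 × 0.026/0.09463 = 2.1715 × 0.27475 = 0.59662.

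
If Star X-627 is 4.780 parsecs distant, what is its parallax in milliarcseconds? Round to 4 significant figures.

209.2 mas

p = 1/d = 1/4.78 = 0.20921 arcsec.
= 0.20921 × 1000 = 209.21 mas.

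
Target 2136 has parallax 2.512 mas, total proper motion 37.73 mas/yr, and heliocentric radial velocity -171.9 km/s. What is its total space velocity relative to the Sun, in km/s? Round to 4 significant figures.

d = 1/p = 1/0.002512″ = 398.09 pc.
μ = 37.73 mas/yr = 0.03773 ″/yr.
v_t = 4.740 μ d = 4.740 × 0.03773 × 398.09 = 71.194 km/s.
v = √(v_r² + v_t²) = √((-171.9)² + 71.194²) = √34618.2 = 186.06 km/s.

186.1 km/s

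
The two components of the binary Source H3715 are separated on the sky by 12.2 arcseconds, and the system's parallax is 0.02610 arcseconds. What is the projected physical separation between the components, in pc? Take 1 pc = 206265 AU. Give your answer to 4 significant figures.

d = 1/p = 1/0.02610″ = 38.314 pc.
At distance d (pc), an angle of θ arcsec spans θ·d AU: s = 12.2 × 38.314 = 467.43 AU.
= 467.43 / 206265 = 0.0022662 pc.

0.002266 pc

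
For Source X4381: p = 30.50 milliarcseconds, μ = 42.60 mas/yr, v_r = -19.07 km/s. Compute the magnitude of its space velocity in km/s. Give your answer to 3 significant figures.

20.2 km/s

d = 1/p = 1/0.03050″ = 32.787 pc.
μ = 42.60 mas/yr = 0.04260 ″/yr.
v_t = 4.740 μ d = 4.740 × 0.04260 × 32.787 = 6.6205 km/s.
v = √(v_r² + v_t²) = √((-19.07)² + 6.6205²) = √407.496 = 20.187 km/s.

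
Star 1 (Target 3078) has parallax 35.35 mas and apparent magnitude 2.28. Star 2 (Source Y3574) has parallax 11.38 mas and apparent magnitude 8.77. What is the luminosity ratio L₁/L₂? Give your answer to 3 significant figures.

L₁/L₂ = 40.9

d₁ = 1/p₁ = 1/0.03535″ = 28.289 pc; d₂ = 1/p₂ = 1/0.01138″ = 87.873 pc.
M₁ = m₁ − 5 log₁₀ d₁ + 5 = 2.28 − 7.2581 + 5 = 0.0219.
M₂ = 8.77 − 9.7193 + 5 = 4.0507.
L₁/L₂ = 10^(0.4(M₂ − M₁)) = 10^(0.4 × 4.0288) = 10^1.61152 = 40.881.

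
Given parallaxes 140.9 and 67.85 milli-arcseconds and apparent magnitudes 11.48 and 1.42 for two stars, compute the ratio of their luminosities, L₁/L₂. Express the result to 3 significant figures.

d₁ = 1/p₁ = 1/0.1409″ = 7.0972 pc; d₂ = 1/p₂ = 1/0.06785″ = 14.738 pc.
M₁ = m₁ − 5 log₁₀ d₁ + 5 = 11.48 − 4.2554 + 5 = 12.2246.
M₂ = 1.42 − 5.8422 + 5 = 0.5778.
L₁/L₂ = 10^(0.4(M₂ − M₁)) = 10^(0.4 × (-11.6468)) = 10^(-4.65872) = 0.000021942.

L₁/L₂ = 2.19 × 10^-5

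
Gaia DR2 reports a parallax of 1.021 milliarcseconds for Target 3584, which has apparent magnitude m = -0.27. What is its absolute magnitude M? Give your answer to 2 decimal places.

d = 1/p = 1/0.001021″ = 979.43 pc.
m − M = 5 log₁₀(979.43) − 5 = 14.9549 − 5 = 9.9549.
M = m − (m − M) = -0.27 − 9.9549 = -10.22.

M = -10.22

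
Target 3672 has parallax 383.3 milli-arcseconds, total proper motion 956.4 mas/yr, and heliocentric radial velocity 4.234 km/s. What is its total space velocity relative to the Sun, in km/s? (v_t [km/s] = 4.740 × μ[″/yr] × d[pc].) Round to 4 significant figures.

12.56 km/s

d = 1/p = 1/0.3833″ = 2.6089 pc.
μ = 956.4 mas/yr = 0.9564 ″/yr.
v_t = 4.740 μ d = 4.740 × 0.9564 × 2.6089 = 11.827 km/s.
v = √(v_r² + v_t²) = √(4.234² + 11.827²) = √157.805 = 12.562 km/s.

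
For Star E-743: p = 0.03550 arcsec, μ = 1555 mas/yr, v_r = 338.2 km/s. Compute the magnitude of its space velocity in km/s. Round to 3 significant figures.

d = 1/p = 1/0.03550″ = 28.169 pc.
μ = 1555 mas/yr = 1.555 ″/yr.
v_t = 4.740 μ d = 4.740 × 1.555 × 28.169 = 207.63 km/s.
v = √(v_r² + v_t²) = √(338.2² + 207.63²) = √157489 = 396.85 km/s.

397 km/s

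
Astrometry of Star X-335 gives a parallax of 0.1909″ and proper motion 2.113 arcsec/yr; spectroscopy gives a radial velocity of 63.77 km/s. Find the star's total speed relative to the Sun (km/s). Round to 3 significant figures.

d = 1/p = 1/0.1909″ = 5.2383 pc.
v_t = 4.740 μ d = 4.740 × 2.113 × 5.2383 = 52.465 km/s.
v = √(v_r² + v_t²) = √(63.77² + 52.465²) = √6819.19 = 82.578 km/s.

82.6 km/s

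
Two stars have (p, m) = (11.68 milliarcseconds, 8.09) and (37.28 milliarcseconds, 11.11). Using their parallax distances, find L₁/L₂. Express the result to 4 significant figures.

L₁/L₂ = 164.5

d₁ = 1/p₁ = 1/0.01168″ = 85.616 pc; d₂ = 1/p₂ = 1/0.03728″ = 26.824 pc.
M₁ = m₁ − 5 log₁₀ d₁ + 5 = 8.09 − 9.6628 + 5 = 3.4272.
M₂ = 11.11 − 7.1426 + 5 = 8.9674.
L₁/L₂ = 10^(0.4(M₂ − M₁)) = 10^(0.4 × 5.5402) = 10^2.21608 = 164.47.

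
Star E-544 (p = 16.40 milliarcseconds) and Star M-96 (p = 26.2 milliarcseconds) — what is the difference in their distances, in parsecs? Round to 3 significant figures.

22.8 pc

d_A = 1/0.01640″ = 60.976 pc; d_B = 1/0.02620″ = 38.168 pc.
|d_B − d_A| = |38.168 − 60.976| = 22.808 pc.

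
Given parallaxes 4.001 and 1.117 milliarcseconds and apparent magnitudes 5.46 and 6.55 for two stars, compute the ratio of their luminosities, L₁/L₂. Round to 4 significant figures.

d₁ = 1/p₁ = 1/0.004001″ = 249.94 pc; d₂ = 1/p₂ = 1/0.001117″ = 895.26 pc.
M₁ = m₁ − 5 log₁₀ d₁ + 5 = 5.46 − 11.9892 + 5 = -1.5292.
M₂ = 6.55 − 14.7597 + 5 = -3.2097.
L₁/L₂ = 10^(0.4(M₂ − M₁)) = 10^(0.4 × (-1.6805)) = 10^(-0.67220) = 0.21272.

L₁/L₂ = 0.2127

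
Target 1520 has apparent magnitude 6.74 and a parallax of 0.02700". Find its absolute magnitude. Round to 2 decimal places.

d = 1/p = 1/0.02700″ = 37.037 pc.
m − M = 5 log₁₀(37.037) − 5 = 7.8432 − 5 = 2.8432.
M = m − (m − M) = 6.74 − 2.8432 = 3.90.

M = 3.90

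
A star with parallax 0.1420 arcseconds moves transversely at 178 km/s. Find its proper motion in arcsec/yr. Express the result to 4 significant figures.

5.332 arcsec/yr

d = 1/p = 1/0.1420″ = 7.0423 pc.
μ = v_t / (4.74 d) = 178 / (4.74 × 7.0423) = 178 / 33.381 = 5.3324 ″/yr.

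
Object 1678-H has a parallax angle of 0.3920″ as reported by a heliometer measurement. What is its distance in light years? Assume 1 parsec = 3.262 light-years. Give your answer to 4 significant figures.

8.321 light years

d = 1/p = 1/0.3920 = 2.551 pc.
In light-years: 2.551 × 3.262 = 8.3214 ly.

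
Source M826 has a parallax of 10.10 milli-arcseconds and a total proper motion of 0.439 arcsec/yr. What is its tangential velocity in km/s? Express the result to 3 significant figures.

206 km/s

d = 1/p = 1/0.01010″ = 99.01 pc.
v_t = 4.74 × μ × d = 4.74 × 0.439 × 99.01 = 206.03 km/s.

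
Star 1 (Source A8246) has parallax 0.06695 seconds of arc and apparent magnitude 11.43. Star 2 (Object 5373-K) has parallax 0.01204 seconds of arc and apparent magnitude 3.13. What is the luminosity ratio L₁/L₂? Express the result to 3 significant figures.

d₁ = 1/p₁ = 1/0.06695″ = 14.937 pc; d₂ = 1/p₂ = 1/0.01204″ = 83.056 pc.
M₁ = m₁ − 5 log₁₀ d₁ + 5 = 11.43 − 5.8713 + 5 = 10.5587.
M₂ = 3.13 − 9.5969 + 5 = -1.4669.
L₁/L₂ = 10^(0.4(M₂ − M₁)) = 10^(0.4 × (-12.0256)) = 10^(-4.81024) = 0.00001548.

L₁/L₂ = 1.55 × 10^-5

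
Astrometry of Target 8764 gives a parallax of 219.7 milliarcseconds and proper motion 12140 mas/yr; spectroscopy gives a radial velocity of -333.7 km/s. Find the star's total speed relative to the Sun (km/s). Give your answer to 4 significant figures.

d = 1/p = 1/0.2197″ = 4.5517 pc.
μ = 12140 mas/yr = 12.14 ″/yr.
v_t = 4.740 μ d = 4.740 × 12.14 × 4.5517 = 261.92 km/s.
v = √(v_r² + v_t²) = √((-333.7)² + 261.92²) = √179958 = 424.21 km/s.

424.2 km/s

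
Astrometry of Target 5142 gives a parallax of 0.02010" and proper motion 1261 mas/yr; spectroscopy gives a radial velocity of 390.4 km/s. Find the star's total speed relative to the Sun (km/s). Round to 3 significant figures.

491 km/s

d = 1/p = 1/0.02010″ = 49.751 pc.
μ = 1261 mas/yr = 1.261 ″/yr.
v_t = 4.740 μ d = 4.740 × 1.261 × 49.751 = 297.37 km/s.
v = √(v_r² + v_t²) = √(390.4² + 297.37²) = √240841 = 490.76 km/s.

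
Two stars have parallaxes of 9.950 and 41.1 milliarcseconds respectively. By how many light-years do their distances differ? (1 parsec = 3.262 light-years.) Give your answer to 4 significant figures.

d_A = 1/0.009950″ = 100.5 pc; d_B = 1/0.04110″ = 24.331 pc.
|d_B − d_A| = |24.331 − 100.5| = 76.169 pc = 76.169 × 3.262 ly = 248.46 ly.

248.5 ly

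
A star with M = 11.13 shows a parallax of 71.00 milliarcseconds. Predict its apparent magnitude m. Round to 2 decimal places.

m = 11.87

d = 1/p = 1/0.07100″ = 14.085 pc.
m − M = 5 log₁₀ d − 5 = 5 log₁₀(14.085) − 5 = 5.7438 − 5 = 0.7438.
m = M + (m − M) = 11.13 + 0.7438 = 11.87.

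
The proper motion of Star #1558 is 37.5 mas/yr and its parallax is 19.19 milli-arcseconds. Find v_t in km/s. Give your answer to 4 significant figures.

d = 1/p = 1/0.01919″ = 52.11 pc.
μ = 37.5 mas/yr = 0.0375 ″/yr.
v_t = 4.74 × μ × d = 4.74 × 0.0375 × 52.11 = 9.2626 km/s.

9.263 km/s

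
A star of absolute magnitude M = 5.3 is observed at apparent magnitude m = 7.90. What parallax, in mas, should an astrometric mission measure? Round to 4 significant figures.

m − M = 7.90 − 5.3 = 2.60.
d = 10^((m−M)/5 + 1) = 10^1.520 = 33.113 pc.
p = 1/d = 1/33.113 = 0.0302 arcsec = 30.2 mas.

30.20 mas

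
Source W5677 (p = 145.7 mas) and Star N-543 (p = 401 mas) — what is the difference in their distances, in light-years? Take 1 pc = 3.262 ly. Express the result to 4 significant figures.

14.25 ly

d_A = 1/0.1457″ = 6.8634 pc; d_B = 1/0.4010″ = 2.4938 pc.
|d_B − d_A| = |2.4938 − 6.8634| = 4.3696 pc = 4.3696 × 3.262 ly = 14.254 ly.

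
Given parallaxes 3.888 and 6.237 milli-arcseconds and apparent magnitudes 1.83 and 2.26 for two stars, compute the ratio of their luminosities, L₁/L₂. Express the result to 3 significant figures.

L₁/L₂ = 3.82

d₁ = 1/p₁ = 1/0.003888″ = 257.2 pc; d₂ = 1/p₂ = 1/0.006237″ = 160.33 pc.
M₁ = m₁ − 5 log₁₀ d₁ + 5 = 1.83 − 12.0514 + 5 = -5.2214.
M₂ = 2.26 − 11.0251 + 5 = -3.7651.
L₁/L₂ = 10^(0.4(M₂ − M₁)) = 10^(0.4 × 1.4563) = 10^0.58252 = 3.824.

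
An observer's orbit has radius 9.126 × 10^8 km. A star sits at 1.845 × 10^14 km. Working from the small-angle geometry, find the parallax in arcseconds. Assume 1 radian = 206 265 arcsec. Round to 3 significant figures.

θ ≈ B/d = (9.126 × 10^8) / (1.845 × 10^14) = 4.9463 × 10^-6 rad.
In arcseconds: 4.9463 × 10^-6 × 206265 = 1.0202″.

1.02 arcsec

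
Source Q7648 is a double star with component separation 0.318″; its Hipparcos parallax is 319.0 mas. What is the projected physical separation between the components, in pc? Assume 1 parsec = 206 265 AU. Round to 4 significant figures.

4.833 × 10^-6 pc

d = 1/p = 1/0.3190″ = 3.1348 pc.
At distance d (pc), an angle of θ arcsec spans θ·d AU: s = 0.318 × 3.1348 = 0.99687 AU.
= 0.99687 / 206265 = 4.8330 × 10^-6 pc.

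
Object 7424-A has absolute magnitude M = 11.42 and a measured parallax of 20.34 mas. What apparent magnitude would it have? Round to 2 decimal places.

d = 1/p = 1/0.02034″ = 49.164 pc.
m − M = 5 log₁₀ d − 5 = 5 log₁₀(49.164) − 5 = 8.4582 − 5 = 3.4582.
m = M + (m − M) = 11.42 + 3.4582 = 14.88.

m = 14.88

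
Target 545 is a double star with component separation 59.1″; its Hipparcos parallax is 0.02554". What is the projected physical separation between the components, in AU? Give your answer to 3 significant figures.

2310 AU

d = 1/p = 1/0.02554″ = 39.154 pc.
At distance d (pc), an angle of θ arcsec spans θ·d AU: s = 59.1 × 39.154 = 2314 AU.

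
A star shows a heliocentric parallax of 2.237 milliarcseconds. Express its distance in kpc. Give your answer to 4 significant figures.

0.4470 kpc

p = 2.237 milliarcseconds = 0.002237 arcsec.
d = 1/p = 1/0.002237 = 447.03 pc.
= 0.44703 kpc.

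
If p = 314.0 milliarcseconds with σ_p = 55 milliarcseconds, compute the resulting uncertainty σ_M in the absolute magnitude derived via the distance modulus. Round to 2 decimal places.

σ_M = 0.38 mag

M = m − 5 log₁₀ d + 5 = m + 5 log₁₀ p + 5, so ∂M/∂p = 5/(p ln 10).
σ_M = (5/ln 10) · (σ_p/p) = 2.1715 × 55/314.0 = 2.1715 × 0.17516 = 0.38036.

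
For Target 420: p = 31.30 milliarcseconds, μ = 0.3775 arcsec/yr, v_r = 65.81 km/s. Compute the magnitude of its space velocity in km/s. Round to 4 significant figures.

87.17 km/s

d = 1/p = 1/0.03130″ = 31.949 pc.
v_t = 4.740 μ d = 4.740 × 0.3775 × 31.949 = 57.168 km/s.
v = √(v_r² + v_t²) = √(65.81² + 57.168²) = √7599.14 = 87.173 km/s.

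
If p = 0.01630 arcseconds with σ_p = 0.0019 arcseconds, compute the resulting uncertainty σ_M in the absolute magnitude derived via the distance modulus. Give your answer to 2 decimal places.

M = m − 5 log₁₀ d + 5 = m + 5 log₁₀ p + 5, so ∂M/∂p = 5/(p ln 10).
σ_M = (5/ln 10) · (σ_p/p) = 2.1715 × 0.0019/0.01630 = 2.1715 × 0.11656 = 0.25311.

σ_M = 0.25 mag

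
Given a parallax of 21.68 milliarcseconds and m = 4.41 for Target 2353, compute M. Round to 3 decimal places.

M = 1.090

d = 1/p = 1/0.02168″ = 46.125 pc.
m − M = 5 log₁₀(46.125) − 5 = 8.3197 − 5 = 3.3197.
M = m − (m − M) = 4.41 − 3.3197 = 1.090.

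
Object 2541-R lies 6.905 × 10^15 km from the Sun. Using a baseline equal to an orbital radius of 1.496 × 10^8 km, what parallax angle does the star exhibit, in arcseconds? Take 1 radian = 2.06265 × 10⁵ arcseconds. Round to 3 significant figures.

θ ≈ B/d = (1.496 × 10^8) / (6.905 × 10^15) = 2.1665 × 10^-8 rad.
In arcseconds: 2.1665 × 10^-8 × 206265 = 0.0044687″.

0.00447 arcsec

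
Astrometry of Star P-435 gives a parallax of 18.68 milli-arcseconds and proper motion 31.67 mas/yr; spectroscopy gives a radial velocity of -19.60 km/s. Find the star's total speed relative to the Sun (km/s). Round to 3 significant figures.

21.2 km/s

d = 1/p = 1/0.01868″ = 53.533 pc.
μ = 31.67 mas/yr = 0.03167 ″/yr.
v_t = 4.740 μ d = 4.740 × 0.03167 × 53.533 = 8.0361 km/s.
v = √(v_r² + v_t²) = √((-19.60)² + 8.0361²) = √448.739 = 21.183 km/s.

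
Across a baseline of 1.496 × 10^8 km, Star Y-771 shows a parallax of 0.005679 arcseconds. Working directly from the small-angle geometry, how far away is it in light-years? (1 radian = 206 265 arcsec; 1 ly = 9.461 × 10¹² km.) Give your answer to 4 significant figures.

574.3 ly

θ = 0.005679″ = 0.005679/206265 = 2.7533 × 10^-8 rad.
d = B/θ = (1.496 × 10^8) / (2.7533 × 10^-8) = 5.4335 × 10^15 km = (5.4335 × 10^15) / (9.461 × 10^12) ly = 574.31 ly.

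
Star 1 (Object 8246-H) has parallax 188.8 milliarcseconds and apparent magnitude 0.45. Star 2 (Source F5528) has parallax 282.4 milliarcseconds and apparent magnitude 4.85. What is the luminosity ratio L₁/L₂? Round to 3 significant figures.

d₁ = 1/p₁ = 1/0.1888″ = 5.2966 pc; d₂ = 1/p₂ = 1/0.2824″ = 3.5411 pc.
M₁ = m₁ − 5 log₁₀ d₁ + 5 = 0.45 − 3.6200 + 5 = 1.8300.
M₂ = 4.85 − 2.7457 + 5 = 7.1043.
L₁/L₂ = 10^(0.4(M₂ − M₁)) = 10^(0.4 × 5.2743) = 10^2.10972 = 128.74.

L₁/L₂ = 129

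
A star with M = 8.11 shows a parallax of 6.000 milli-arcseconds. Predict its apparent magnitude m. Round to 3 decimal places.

d = 1/p = 1/0.006000″ = 166.67 pc.
m − M = 5 log₁₀ d − 5 = 5 log₁₀(166.67) − 5 = 11.1093 − 5 = 6.1093.
m = M + (m − M) = 8.11 + 6.1093 = 14.219.

m = 14.219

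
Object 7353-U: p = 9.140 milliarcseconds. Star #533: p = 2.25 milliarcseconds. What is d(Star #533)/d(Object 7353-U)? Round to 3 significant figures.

4.06

Since d = 1/p, d_B/d_A = p_A/p_B.
= 9.140 / 2.25 = 4.0622.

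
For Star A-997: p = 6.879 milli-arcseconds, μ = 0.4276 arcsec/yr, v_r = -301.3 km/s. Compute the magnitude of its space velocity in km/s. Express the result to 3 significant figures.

d = 1/p = 1/0.006879″ = 145.37 pc.
v_t = 4.740 μ d = 4.740 × 0.4276 × 145.37 = 294.64 km/s.
v = √(v_r² + v_t²) = √((-301.3)² + 294.64²) = √177594 = 421.42 km/s.

421 km/s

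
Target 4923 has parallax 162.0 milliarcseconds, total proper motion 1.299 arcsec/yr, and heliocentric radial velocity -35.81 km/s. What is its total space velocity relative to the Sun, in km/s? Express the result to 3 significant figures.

d = 1/p = 1/0.1620″ = 6.1728 pc.
v_t = 4.740 μ d = 4.740 × 1.299 × 6.1728 = 38.008 km/s.
v = √(v_r² + v_t²) = √((-35.81)² + 38.008²) = √2726.96 = 52.22 km/s.

52.2 km/s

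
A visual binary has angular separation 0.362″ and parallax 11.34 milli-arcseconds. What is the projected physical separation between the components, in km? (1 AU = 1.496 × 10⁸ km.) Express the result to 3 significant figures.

d = 1/p = 1/0.01134″ = 88.183 pc.
At distance d (pc), an angle of θ arcsec spans θ·d AU: s = 0.362 × 88.183 = 31.922 AU.
= 31.922 × 1.496 × 10⁸ km = 4.7755 × 10^9 km.

4.78 × 10^9 km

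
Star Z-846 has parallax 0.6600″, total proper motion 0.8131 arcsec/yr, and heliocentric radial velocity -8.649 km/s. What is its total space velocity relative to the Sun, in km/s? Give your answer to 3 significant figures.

d = 1/p = 1/0.6600″ = 1.5152 pc.
v_t = 4.740 μ d = 4.740 × 0.8131 × 1.5152 = 5.8397 km/s.
v = √(v_r² + v_t²) = √((-8.649)² + 5.8397²) = √108.907 = 10.436 km/s.

10.4 km/s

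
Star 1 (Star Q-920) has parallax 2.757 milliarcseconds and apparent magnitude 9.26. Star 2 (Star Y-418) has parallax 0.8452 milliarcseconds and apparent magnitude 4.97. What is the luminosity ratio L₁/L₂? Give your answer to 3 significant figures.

d₁ = 1/p₁ = 1/0.002757″ = 362.71 pc; d₂ = 1/p₂ = 1/0.0008452″ = 1183.2 pc.
M₁ = m₁ − 5 log₁₀ d₁ + 5 = 9.26 − 12.7978 + 5 = 1.4622.
M₂ = 4.97 − 15.3653 + 5 = -5.3953.
L₁/L₂ = 10^(0.4(M₂ − M₁)) = 10^(0.4 × (-6.8575)) = 10^(-2.74300) = 0.0018072.

L₁/L₂ = 0.00181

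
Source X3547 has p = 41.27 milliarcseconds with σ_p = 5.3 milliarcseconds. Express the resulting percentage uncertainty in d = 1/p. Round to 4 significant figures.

12.84%

For d = 1/p, |σ_d/d| = |σ_p/p|.
σ_p/p = 5.3 / 41.27 = 0.12842 = 12.842%.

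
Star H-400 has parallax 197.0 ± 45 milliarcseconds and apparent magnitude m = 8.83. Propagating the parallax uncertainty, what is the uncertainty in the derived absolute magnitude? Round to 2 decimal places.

σ_M = 0.50 mag

M = m − 5 log₁₀ d + 5 = m + 5 log₁₀ p + 5, so ∂M/∂p = 5/(p ln 10).
σ_M = (5/ln 10) · (σ_p/p) = 2.1715 × 45/197.0 = 2.1715 × 0.22843 = 0.49604.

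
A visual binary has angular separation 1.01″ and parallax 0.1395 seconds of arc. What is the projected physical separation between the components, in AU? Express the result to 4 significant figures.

d = 1/p = 1/0.1395″ = 7.1685 pc.
At distance d (pc), an angle of θ arcsec spans θ·d AU: s = 1.01 × 7.1685 = 7.2402 AU.

7.240 AU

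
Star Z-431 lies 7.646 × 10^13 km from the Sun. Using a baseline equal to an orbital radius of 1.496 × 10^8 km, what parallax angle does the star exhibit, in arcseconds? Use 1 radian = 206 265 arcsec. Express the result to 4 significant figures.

θ ≈ B/d = (1.496 × 10^8) / (7.646 × 10^13) = 1.9566 × 10^-6 rad.
In arcseconds: 1.9566 × 10^-6 × 206265 = 0.40358″.

0.4036 arcsec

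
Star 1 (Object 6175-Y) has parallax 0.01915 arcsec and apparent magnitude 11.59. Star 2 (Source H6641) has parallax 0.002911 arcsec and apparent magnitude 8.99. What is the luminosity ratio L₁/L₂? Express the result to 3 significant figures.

L₁/L₂ = 0.00211

d₁ = 1/p₁ = 1/0.01915″ = 52.219 pc; d₂ = 1/p₂ = 1/0.002911″ = 343.52 pc.
M₁ = m₁ − 5 log₁₀ d₁ + 5 = 11.59 − 8.5891 + 5 = 8.0009.
M₂ = 8.99 − 12.6798 + 5 = 1.3102.
L₁/L₂ = 10^(0.4(M₂ − M₁)) = 10^(0.4 × (-6.6907)) = 10^(-2.67628) = 0.0021073.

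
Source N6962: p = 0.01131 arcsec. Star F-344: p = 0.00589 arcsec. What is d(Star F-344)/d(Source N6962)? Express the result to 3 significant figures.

Since d = 1/p, d_B/d_A = p_A/p_B.
= 0.01131 / 0.00589 = 1.9202.

1.92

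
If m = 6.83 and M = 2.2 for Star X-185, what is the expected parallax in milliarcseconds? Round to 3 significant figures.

m − M = 6.83 − 2.2 = 4.63.
d = 10^((m−M)/5 + 1) = 10^1.926 = 84.333 pc.
p = 1/d = 1/84.333 = 0.011858 arcsec = 11.858 mas.

11.9 mas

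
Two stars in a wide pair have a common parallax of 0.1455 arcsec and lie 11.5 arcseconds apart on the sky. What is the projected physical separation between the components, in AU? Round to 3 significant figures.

79.0 AU

d = 1/p = 1/0.1455″ = 6.8729 pc.
At distance d (pc), an angle of θ arcsec spans θ·d AU: s = 11.5 × 6.8729 = 79.038 AU.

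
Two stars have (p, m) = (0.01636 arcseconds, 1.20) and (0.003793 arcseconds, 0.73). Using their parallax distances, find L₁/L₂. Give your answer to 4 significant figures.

d₁ = 1/p₁ = 1/0.01636″ = 61.125 pc; d₂ = 1/p₂ = 1/0.003793″ = 263.64 pc.
M₁ = m₁ − 5 log₁₀ d₁ + 5 = 1.20 − 8.9311 + 5 = -2.7311.
M₂ = 0.73 − 12.1051 + 5 = -6.3751.
L₁/L₂ = 10^(0.4(M₂ − M₁)) = 10^(0.4 × (-3.6440)) = 10^(-1.45760) = 0.034866.

L₁/L₂ = 0.03487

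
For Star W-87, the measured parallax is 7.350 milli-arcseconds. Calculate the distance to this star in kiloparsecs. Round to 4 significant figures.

p = 7.350 milli-arcseconds = 0.007350 arcsec.
d = 1/p = 1/0.007350 = 136.05 pc.
= 0.13605 kpc.

0.1361 kpc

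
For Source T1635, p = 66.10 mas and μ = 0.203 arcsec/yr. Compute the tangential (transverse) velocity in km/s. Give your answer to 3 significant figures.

d = 1/p = 1/0.06610″ = 15.129 pc.
v_t = 4.74 × μ × d = 4.74 × 0.203 × 15.129 = 14.557 km/s.

14.6 km/s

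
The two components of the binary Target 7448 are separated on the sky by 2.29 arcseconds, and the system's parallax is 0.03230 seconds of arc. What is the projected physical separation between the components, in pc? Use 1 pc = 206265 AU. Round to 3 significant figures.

0.000344 pc

d = 1/p = 1/0.03230″ = 30.96 pc.
At distance d (pc), an angle of θ arcsec spans θ·d AU: s = 2.29 × 30.96 = 70.898 AU.
= 70.898 / 206265 = 0.00034372 pc.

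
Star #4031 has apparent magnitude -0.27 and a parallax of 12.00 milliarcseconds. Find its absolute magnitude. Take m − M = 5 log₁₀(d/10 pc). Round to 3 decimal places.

d = 1/p = 1/0.01200″ = 83.333 pc.
m − M = 5 log₁₀(83.333) − 5 = 9.6041 − 5 = 4.6041.
M = m − (m − M) = -0.27 − 4.6041 = -4.874.

M = -4.874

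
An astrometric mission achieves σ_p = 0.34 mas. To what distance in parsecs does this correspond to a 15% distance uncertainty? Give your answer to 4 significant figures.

σ_d/d = σ_p/p, so the condition is σ_p/p ≤ 0.15, i.e. p ≥ σ_p/0.15.
p_min = 0.34/0.15 = 2.2667 mas = 0.0022667 arcsec.
d_max = 1/p_min = 1/0.0022667 = 441.17 pc.

441.2 pc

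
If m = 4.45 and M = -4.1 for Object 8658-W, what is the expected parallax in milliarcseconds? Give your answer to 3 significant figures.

1.95 mas

m − M = 4.45 − (-4.1) = 8.55.
d = 10^((m−M)/5 + 1) = 10^2.710 = 512.86 pc.
p = 1/d = 1/512.86 = 0.0019498 arcsec = 1.9498 mas.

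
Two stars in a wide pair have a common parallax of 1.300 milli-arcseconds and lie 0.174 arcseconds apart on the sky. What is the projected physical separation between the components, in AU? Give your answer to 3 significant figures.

d = 1/p = 1/0.001300″ = 769.23 pc.
At distance d (pc), an angle of θ arcsec spans θ·d AU: s = 0.174 × 769.23 = 133.85 AU.

134 AU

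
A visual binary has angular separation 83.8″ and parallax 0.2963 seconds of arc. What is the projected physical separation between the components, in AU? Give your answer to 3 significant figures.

283 AU

d = 1/p = 1/0.2963″ = 3.375 pc.
At distance d (pc), an angle of θ arcsec spans θ·d AU: s = 83.8 × 3.375 = 282.83 AU.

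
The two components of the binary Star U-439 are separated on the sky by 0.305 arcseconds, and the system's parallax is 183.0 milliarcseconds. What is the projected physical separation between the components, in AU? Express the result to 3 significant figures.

1.67 AU

d = 1/p = 1/0.1830″ = 5.4645 pc.
At distance d (pc), an angle of θ arcsec spans θ·d AU: s = 0.305 × 5.4645 = 1.6667 AU.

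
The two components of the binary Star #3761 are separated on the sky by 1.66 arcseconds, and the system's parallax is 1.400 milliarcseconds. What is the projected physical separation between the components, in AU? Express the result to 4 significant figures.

d = 1/p = 1/0.001400″ = 714.29 pc.
At distance d (pc), an angle of θ arcsec spans θ·d AU: s = 1.66 × 714.29 = 1185.7 AU.

1186 AU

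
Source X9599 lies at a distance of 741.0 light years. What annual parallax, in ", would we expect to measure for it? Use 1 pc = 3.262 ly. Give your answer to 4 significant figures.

0.004402 "

d = 741.0 ly ÷ 3.262 = 227.16 pc.
p = 1/d = 1/227.16 = 0.0044022 arcsec.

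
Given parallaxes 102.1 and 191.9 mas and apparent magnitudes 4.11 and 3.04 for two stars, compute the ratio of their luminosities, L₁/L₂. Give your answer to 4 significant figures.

d₁ = 1/p₁ = 1/0.1021″ = 9.7943 pc; d₂ = 1/p₂ = 1/0.1919″ = 5.211 pc.
M₁ = m₁ − 5 log₁₀ d₁ + 5 = 4.11 − 4.9549 + 5 = 4.1551.
M₂ = 3.04 − 3.5846 + 5 = 4.4554.
L₁/L₂ = 10^(0.4(M₂ − M₁)) = 10^(0.4 × 0.3003) = 10^0.12012 = 1.3186.

L₁/L₂ = 1.319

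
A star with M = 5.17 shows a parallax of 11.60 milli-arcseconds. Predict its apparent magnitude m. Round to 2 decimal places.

d = 1/p = 1/0.01160″ = 86.207 pc.
m − M = 5 log₁₀ d − 5 = 5 log₁₀(86.207) − 5 = 9.6777 − 5 = 4.6777.
m = M + (m − M) = 5.17 + 4.6777 = 9.85.

m = 9.85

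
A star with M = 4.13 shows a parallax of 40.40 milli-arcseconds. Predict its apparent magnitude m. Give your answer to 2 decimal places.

m = 6.10

d = 1/p = 1/0.04040″ = 24.752 pc.
m − M = 5 log₁₀ d − 5 = 5 log₁₀(24.752) − 5 = 6.9681 − 5 = 1.9681.
m = M + (m − M) = 4.13 + 1.9681 = 6.10.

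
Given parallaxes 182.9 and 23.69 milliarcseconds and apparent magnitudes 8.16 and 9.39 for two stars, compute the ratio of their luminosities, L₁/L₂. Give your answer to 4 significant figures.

L₁/L₂ = 0.05208

d₁ = 1/p₁ = 1/0.1829″ = 5.4675 pc; d₂ = 1/p₂ = 1/0.02369″ = 42.212 pc.
M₁ = m₁ − 5 log₁₀ d₁ + 5 = 8.16 − 3.6889 + 5 = 9.4711.
M₂ = 9.39 − 8.1272 + 5 = 6.2628.
L₁/L₂ = 10^(0.4(M₂ − M₁)) = 10^(0.4 × (-3.2083)) = 10^(-1.28332) = 0.052081.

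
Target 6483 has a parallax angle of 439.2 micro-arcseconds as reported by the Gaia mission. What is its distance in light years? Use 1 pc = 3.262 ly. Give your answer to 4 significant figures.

p = 439.2 micro-arcseconds = 0.0004392 arcsec.
d = 1/p = 1/0.0004392 = 2276.9 pc.
In light-years: 2276.9 × 3.262 = 7427.2 ly.

7427 light years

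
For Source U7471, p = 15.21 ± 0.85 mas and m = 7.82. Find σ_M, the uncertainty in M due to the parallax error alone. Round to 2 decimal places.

σ_M = 0.12 mag

M = m − 5 log₁₀ d + 5 = m + 5 log₁₀ p + 5, so ∂M/∂p = 5/(p ln 10).
σ_M = (5/ln 10) · (σ_p/p) = 2.1715 × 0.85/15.21 = 2.1715 × 0.055884 = 0.12135.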